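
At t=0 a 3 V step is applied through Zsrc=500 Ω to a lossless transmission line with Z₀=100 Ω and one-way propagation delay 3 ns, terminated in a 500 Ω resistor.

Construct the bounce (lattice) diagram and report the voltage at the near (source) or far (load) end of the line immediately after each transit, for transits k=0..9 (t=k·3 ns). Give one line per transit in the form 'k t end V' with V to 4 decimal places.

Γ_L=0.666667, Γ_S=0.666667; launch V₁=3·100/600=0.500000
k=0 src: V=0.5000
k=1 load: inc=0.500000, refl=0.500000·0.666667=0.3333; V=0.000000+0.500000+0.333333=0.8333
k=2 src: inc=0.333333, refl=0.333333·0.666667=0.2222; V=0.500000+0.333333+0.222222=1.0556
k=3 load: inc=0.222222, refl=0.222222·0.666667=0.1481; V=0.833333+0.222222+0.148148=1.2037
k=4 src: inc=0.148148, refl=0.148148·0.666667=0.0988; V=1.055556+0.148148+0.098765=1.3025
k=5 load: inc=0.098765, refl=0.098765·0.666667=0.0658; V=1.203704+0.098765+0.065844=1.3683
k=6 src: inc=0.065844, refl=0.065844·0.666667=0.0439; V=1.302469+0.065844+0.043896=1.4122
k=7 load: inc=0.043896, refl=0.043896·0.666667=0.0293; V=1.368313+0.043896+0.029264=1.4415
k=8 src: inc=0.029264, refl=0.029264·0.666667=0.0195; V=1.412209+0.029264+0.019509=1.4610
k=9 load: inc=0.019509, refl=0.019509·0.666667=0.0130; V=1.441472+0.019509+0.013006=1.4740

0 0 source 0.5000
1 3 load 0.8333
2 6 source 1.0556
3 9 load 1.2037
4 12 source 1.3025
5 15 load 1.3683
6 18 source 1.4122
7 21 load 1.4415
8 24 source 1.4610
9 27 load 1.4740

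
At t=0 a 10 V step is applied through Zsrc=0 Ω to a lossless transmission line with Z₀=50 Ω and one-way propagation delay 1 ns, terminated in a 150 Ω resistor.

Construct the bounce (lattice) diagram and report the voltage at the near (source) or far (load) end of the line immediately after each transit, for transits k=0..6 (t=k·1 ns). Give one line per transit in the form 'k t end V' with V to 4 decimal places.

0 0 source 10.0000
1 1 load 15.0000
2 2 source 10.0000
3 3 load 7.5000
4 4 source 10.0000
5 5 load 11.2500
6 6 source 10.0000

Γ_L=0.500000, Γ_S=-1.000000; launch V₁=10·50/50=10.000000
k=0 src: V=10.0000
k=1 load: inc=10.000000, refl=10.000000·0.500000=5.0000; V=0.000000+10.000000+5.000000=15.0000
k=2 src: inc=5.000000, refl=5.000000·-1.000000=-5.0000; V=10.000000+5.000000+-5.000000=10.0000
k=3 load: inc=-5.000000, refl=-5.000000·0.500000=-2.5000; V=15.000000+-5.000000+-2.500000=7.5000
k=4 src: inc=-2.500000, refl=-2.500000·-1.000000=2.5000; V=10.000000+-2.500000+2.500000=10.0000
k=5 load: inc=2.500000, refl=2.500000·0.500000=1.2500; V=7.500000+2.500000+1.250000=11.2500
k=6 src: inc=1.250000, refl=1.250000·-1.000000=-1.2500; V=10.000000+1.250000+-1.250000=10.0000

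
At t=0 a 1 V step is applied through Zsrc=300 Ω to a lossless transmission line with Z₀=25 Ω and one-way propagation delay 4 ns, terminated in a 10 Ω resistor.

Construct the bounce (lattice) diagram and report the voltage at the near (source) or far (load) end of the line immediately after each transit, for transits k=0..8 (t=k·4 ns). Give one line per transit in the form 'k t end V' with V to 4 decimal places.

Γ_L=-0.428571, Γ_S=0.846154; launch V₁=1·25/325=0.076923
k=0 src: V=0.0769
k=1 load: inc=0.076923, refl=0.076923·-0.428571=-0.0330; V=0.000000+0.076923+-0.032967=0.0440
k=2 src: inc=-0.032967, refl=-0.032967·0.846154=-0.0279; V=0.076923+-0.032967+-0.027895=0.0161
k=3 load: inc=-0.027895, refl=-0.027895·-0.428571=0.0120; V=0.043956+-0.027895+0.011955=0.0280
k=4 src: inc=0.011955, refl=0.011955·0.846154=0.0101; V=0.016061+0.011955+0.010116=0.0381
k=5 load: inc=0.010116, refl=0.010116·-0.428571=-0.0043; V=0.028016+0.010116+-0.004335=0.0338
k=6 src: inc=-0.004335, refl=-0.004335·0.846154=-0.0037; V=0.038132+-0.004335+-0.003668=0.0301
k=7 load: inc=-0.003668, refl=-0.003668·-0.428571=0.0016; V=0.033796+-0.003668+0.001572=0.0317
k=8 src: inc=0.001572, refl=0.001572·0.846154=0.0013; V=0.030128+0.001572+0.001330=0.0330

0 0 source 0.0769
1 4 load 0.0440
2 8 source 0.0161
3 12 load 0.0280
4 16 source 0.0381
5 20 load 0.0338
6 24 source 0.0301
7 28 load 0.0317
8 32 source 0.0330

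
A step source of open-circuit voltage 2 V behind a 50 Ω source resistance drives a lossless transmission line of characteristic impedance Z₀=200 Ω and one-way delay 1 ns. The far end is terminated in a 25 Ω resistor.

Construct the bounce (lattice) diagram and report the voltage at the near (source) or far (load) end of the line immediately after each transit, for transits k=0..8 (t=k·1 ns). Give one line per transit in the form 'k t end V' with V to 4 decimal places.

Γ_L=-0.777778, Γ_S=-0.600000; launch V₁=2·200/250=1.600000
k=0 src: V=1.6000
k=1 load: inc=1.600000, refl=1.600000·-0.777778=-1.2444; V=0.000000+1.600000+-1.244444=0.3556
k=2 src: inc=-1.244444, refl=-1.244444·-0.600000=0.7467; V=1.600000+-1.244444+0.746667=1.1022
k=3 load: inc=0.746667, refl=0.746667·-0.777778=-0.5807; V=0.355556+0.746667+-0.580741=0.5215
k=4 src: inc=-0.580741, refl=-0.580741·-0.600000=0.3484; V=1.102222+-0.580741+0.348444=0.8699
k=5 load: inc=0.348444, refl=0.348444·-0.777778=-0.2710; V=0.521481+0.348444+-0.271012=0.5989
k=6 src: inc=-0.271012, refl=-0.271012·-0.600000=0.1626; V=0.869926+-0.271012+0.162607=0.7615
k=7 load: inc=0.162607, refl=0.162607·-0.777778=-0.1265; V=0.598914+0.162607+-0.126472=0.6350
k=8 src: inc=-0.126472, refl=-0.126472·-0.600000=0.0759; V=0.761521+-0.126472+0.075883=0.7109

0 0 source 1.6000
1 1 load 0.3556
2 2 source 1.1022
3 3 load 0.5215
4 4 source 0.8699
5 5 load 0.5989
6 6 source 0.7615
7 7 load 0.6350
8 8 source 0.7109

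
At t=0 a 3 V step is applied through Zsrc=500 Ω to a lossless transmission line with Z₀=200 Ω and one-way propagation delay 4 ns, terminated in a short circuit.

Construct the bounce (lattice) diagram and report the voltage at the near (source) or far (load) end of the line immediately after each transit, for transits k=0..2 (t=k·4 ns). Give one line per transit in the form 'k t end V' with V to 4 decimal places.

Γ_L=-1.000000, Γ_S=0.428571; launch V₁=3·200/700=0.857143
k=0 src: V=0.8571
k=1 load: inc=0.857143, refl=0.857143·-1.000000=-0.8571; V=0.000000+0.857143+-0.857143=0.0000
k=2 src: inc=-0.857143, refl=-0.857143·0.428571=-0.3673; V=0.857143+-0.857143+-0.367347=-0.3673

0 0 source 0.8571
1 4 load 0.0000
2 8 source -0.3673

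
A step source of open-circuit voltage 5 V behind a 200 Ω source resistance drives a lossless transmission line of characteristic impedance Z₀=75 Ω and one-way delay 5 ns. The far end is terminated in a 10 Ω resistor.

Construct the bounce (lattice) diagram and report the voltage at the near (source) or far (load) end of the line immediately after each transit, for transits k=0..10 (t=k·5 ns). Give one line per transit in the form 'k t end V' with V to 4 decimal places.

0 0 source 1.3636
1 5 load 0.3209
2 10 source -0.1531
3 15 load 0.2093
4 20 source 0.3741
5 25 load 0.2481
6 30 source 0.1908
7 35 load 0.2346
8 40 source 0.2545
9 45 load 0.2393
10 50 source 0.2324

Γ_L=-0.764706, Γ_S=0.454545; launch V₁=5·75/275=1.363636
k=0 src: V=1.3636
k=1 load: inc=1.363636, refl=1.363636·-0.764706=-1.0428; V=0.000000+1.363636+-1.042781=0.3209
k=2 src: inc=-1.042781, refl=-1.042781·0.454545=-0.4740; V=1.363636+-1.042781+-0.473991=-0.1531
k=3 load: inc=-0.473991, refl=-0.473991·-0.764706=0.3625; V=0.320856+-0.473991+0.362464=0.2093
k=4 src: inc=0.362464, refl=0.362464·0.454545=0.1648; V=-0.153136+0.362464+0.164756=0.3741
k=5 load: inc=0.164756, refl=0.164756·-0.764706=-0.1260; V=0.209328+0.164756+-0.125990=0.2481
k=6 src: inc=-0.125990, refl=-0.125990·0.454545=-0.0573; V=0.374085+-0.125990+-0.057268=0.1908
k=7 load: inc=-0.057268, refl=-0.057268·-0.764706=0.0438; V=0.248094+-0.057268+0.043793=0.2346
k=8 src: inc=0.043793, refl=0.043793·0.454545=0.0199; V=0.190826+0.043793+0.019906=0.2545
k=9 load: inc=0.019906, refl=0.019906·-0.764706=-0.0152; V=0.234620+0.019906+-0.015222=0.2393
k=10 src: inc=-0.015222, refl=-0.015222·0.454545=-0.0069; V=0.254526+-0.015222+-0.006919=0.2324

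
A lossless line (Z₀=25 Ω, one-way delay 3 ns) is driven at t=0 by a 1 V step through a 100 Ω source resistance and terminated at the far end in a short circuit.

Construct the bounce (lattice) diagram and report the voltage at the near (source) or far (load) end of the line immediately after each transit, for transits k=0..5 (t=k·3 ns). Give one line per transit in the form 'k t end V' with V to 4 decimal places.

Γ_L=-1.000000, Γ_S=0.600000; launch V₁=1·25/125=0.200000
k=0 src: V=0.2000
k=1 load: inc=0.200000, refl=0.200000·-1.000000=-0.2000; V=0.000000+0.200000+-0.200000=0.0000
k=2 src: inc=-0.200000, refl=-0.200000·0.600000=-0.1200; V=0.200000+-0.200000+-0.120000=-0.1200
k=3 load: inc=-0.120000, refl=-0.120000·-1.000000=0.1200; V=0.000000+-0.120000+0.120000=0.0000
k=4 src: inc=0.120000, refl=0.120000·0.600000=0.0720; V=-0.120000+0.120000+0.072000=0.0720
k=5 load: inc=0.072000, refl=0.072000·-1.000000=-0.0720; V=0.000000+0.072000+-0.072000=0.0000

0 0 source 0.2000
1 3 load 0.0000
2 6 source -0.1200
3 9 load 0.0000
4 12 source 0.0720
5 15 load 0.0000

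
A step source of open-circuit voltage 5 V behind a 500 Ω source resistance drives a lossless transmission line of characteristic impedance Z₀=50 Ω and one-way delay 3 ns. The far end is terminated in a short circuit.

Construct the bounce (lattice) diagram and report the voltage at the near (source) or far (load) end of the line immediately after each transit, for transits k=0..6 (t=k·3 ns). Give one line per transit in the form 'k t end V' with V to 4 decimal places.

Γ_L=-1.000000, Γ_S=0.818182; launch V₁=5·50/550=0.454545
k=0 src: V=0.4545
k=1 load: inc=0.454545, refl=0.454545·-1.000000=-0.4545; V=0.000000+0.454545+-0.454545=0.0000
k=2 src: inc=-0.454545, refl=-0.454545·0.818182=-0.3719; V=0.454545+-0.454545+-0.371901=-0.3719
k=3 load: inc=-0.371901, refl=-0.371901·-1.000000=0.3719; V=0.000000+-0.371901+0.371901=0.0000
k=4 src: inc=0.371901, refl=0.371901·0.818182=0.3043; V=-0.371901+0.371901+0.304282=0.3043
k=5 load: inc=0.304282, refl=0.304282·-1.000000=-0.3043; V=0.000000+0.304282+-0.304282=0.0000
k=6 src: inc=-0.304282, refl=-0.304282·0.818182=-0.2490; V=0.304282+-0.304282+-0.248958=-0.2490

0 0 source 0.4545
1 3 load 0.0000
2 6 source -0.3719
3 9 load 0.0000
4 12 source 0.3043
5 15 load 0.0000
6 18 source -0.2490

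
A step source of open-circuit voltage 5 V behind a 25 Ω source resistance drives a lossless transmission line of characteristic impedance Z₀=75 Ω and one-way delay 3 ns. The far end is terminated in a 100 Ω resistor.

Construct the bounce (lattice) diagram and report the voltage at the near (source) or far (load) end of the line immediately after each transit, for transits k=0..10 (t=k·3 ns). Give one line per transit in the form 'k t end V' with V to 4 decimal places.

0 0 source 3.7500
1 3 load 4.2857
2 6 source 4.0179
3 9 load 3.9796
4 12 source 3.9987
5 15 load 4.0015
6 18 source 4.0001
7 21 load 3.9999
8 24 source 4.0000
9 27 load 4.0000
10 30 source 4.0000

Γ_L=0.142857, Γ_S=-0.500000; launch V₁=5·75/100=3.750000
k=0 src: V=3.7500
k=1 load: inc=3.750000, refl=3.750000·0.142857=0.5357; V=0.000000+3.750000+0.535714=4.2857
k=2 src: inc=0.535714, refl=0.535714·-0.500000=-0.2679; V=3.750000+0.535714+-0.267857=4.0179
k=3 load: inc=-0.267857, refl=-0.267857·0.142857=-0.0383; V=4.285714+-0.267857+-0.038265=3.9796
k=4 src: inc=-0.038265, refl=-0.038265·-0.500000=0.0191; V=4.017857+-0.038265+0.019133=3.9987
k=5 load: inc=0.019133, refl=0.019133·0.142857=0.0027; V=3.979592+0.019133+0.002733=4.0015
k=6 src: inc=0.002733, refl=0.002733·-0.500000=-0.0014; V=3.998724+0.002733+-0.001367=4.0001
k=7 load: inc=-0.001367, refl=-0.001367·0.142857=-0.0002; V=4.001458+-0.001367+-0.000195=3.9999
k=8 src: inc=-0.000195, refl=-0.000195·-0.500000=0.0001; V=4.000091+-0.000195+0.000098=4.0000
k=9 load: inc=0.000098, refl=0.000098·0.142857=0.0000; V=3.999896+0.000098+0.000014=4.0000
k=10 src: inc=0.000014, refl=0.000014·-0.500000=-0.0000; V=3.999993+0.000014+-0.000007=4.0000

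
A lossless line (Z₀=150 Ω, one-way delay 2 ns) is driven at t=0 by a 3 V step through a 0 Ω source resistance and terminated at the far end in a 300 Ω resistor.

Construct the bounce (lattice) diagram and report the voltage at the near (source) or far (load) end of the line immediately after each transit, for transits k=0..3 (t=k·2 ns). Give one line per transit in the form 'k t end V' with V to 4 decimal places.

0 0 source 3.0000
1 2 load 4.0000
2 4 source 3.0000
3 6 load 2.6667

Γ_L=0.333333, Γ_S=-1.000000; launch V₁=3·150/150=3.000000
k=0 src: V=3.0000
k=1 load: inc=3.000000, refl=3.000000·0.333333=1.0000; V=0.000000+3.000000+1.000000=4.0000
k=2 src: inc=1.000000, refl=1.000000·-1.000000=-1.0000; V=3.000000+1.000000+-1.000000=3.0000
k=3 load: inc=-1.000000, refl=-1.000000·0.333333=-0.3333; V=4.000000+-1.000000+-0.333333=2.6667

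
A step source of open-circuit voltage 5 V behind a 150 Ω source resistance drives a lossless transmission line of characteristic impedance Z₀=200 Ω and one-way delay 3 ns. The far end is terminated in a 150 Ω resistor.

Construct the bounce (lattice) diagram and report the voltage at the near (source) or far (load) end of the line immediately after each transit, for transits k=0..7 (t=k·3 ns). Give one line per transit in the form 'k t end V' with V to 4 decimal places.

0 0 source 2.8571
1 3 load 2.4490
2 6 source 2.5073
3 9 load 2.4990
4 12 source 2.5001
5 15 load 2.5000
6 18 source 2.5000
7 21 load 2.5000

Γ_L=-0.142857, Γ_S=-0.142857; launch V₁=5·200/350=2.857143
k=0 src: V=2.8571
k=1 load: inc=2.857143, refl=2.857143·-0.142857=-0.4082; V=0.000000+2.857143+-0.408163=2.4490
k=2 src: inc=-0.408163, refl=-0.408163·-0.142857=0.0583; V=2.857143+-0.408163+0.058309=2.5073
k=3 load: inc=0.058309, refl=0.058309·-0.142857=-0.0083; V=2.448980+0.058309+-0.008330=2.4990
k=4 src: inc=-0.008330, refl=-0.008330·-0.142857=0.0012; V=2.507289+-0.008330+0.001190=2.5001
k=5 load: inc=0.001190, refl=0.001190·-0.142857=-0.0002; V=2.498959+0.001190+-0.000170=2.5000
k=6 src: inc=-0.000170, refl=-0.000170·-0.142857=0.0000; V=2.500149+-0.000170+0.000024=2.5000
k=7 load: inc=0.000024, refl=0.000024·-0.142857=-0.0000; V=2.499979+0.000024+-0.000003=2.5000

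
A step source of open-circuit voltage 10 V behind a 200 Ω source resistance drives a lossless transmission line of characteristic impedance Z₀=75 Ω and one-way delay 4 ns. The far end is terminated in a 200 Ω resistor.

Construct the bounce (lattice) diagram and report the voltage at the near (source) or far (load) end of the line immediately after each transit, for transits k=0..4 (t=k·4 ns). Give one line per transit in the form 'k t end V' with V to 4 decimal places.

Γ_L=0.454545, Γ_S=0.454545; launch V₁=10·75/275=2.727273
k=0 src: V=2.7273
k=1 load: inc=2.727273, refl=2.727273·0.454545=1.2397; V=0.000000+2.727273+1.239669=3.9669
k=2 src: inc=1.239669, refl=1.239669·0.454545=0.5635; V=2.727273+1.239669+0.563486=4.5304
k=3 load: inc=0.563486, refl=0.563486·0.454545=0.2561; V=3.966942+0.563486+0.256130=4.7866
k=4 src: inc=0.256130, refl=0.256130·0.454545=0.1164; V=4.530428+0.256130+0.116423=4.9030

0 0 source 2.7273
1 4 load 3.9669
2 8 source 4.5304
3 12 load 4.7866
4 16 source 4.9030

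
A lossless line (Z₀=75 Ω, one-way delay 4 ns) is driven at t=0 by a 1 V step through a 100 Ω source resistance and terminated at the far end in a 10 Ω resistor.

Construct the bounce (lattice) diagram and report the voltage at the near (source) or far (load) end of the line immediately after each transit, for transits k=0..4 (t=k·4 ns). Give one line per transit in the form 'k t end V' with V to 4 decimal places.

0 0 source 0.4286
1 4 load 0.1008
2 8 source 0.0540
3 12 load 0.0898
4 16 source 0.0949

Γ_L=-0.764706, Γ_S=0.142857; launch V₁=1·75/175=0.428571
k=0 src: V=0.4286
k=1 load: inc=0.428571, refl=0.428571·-0.764706=-0.3277; V=0.000000+0.428571+-0.327731=0.1008
k=2 src: inc=-0.327731, refl=-0.327731·0.142857=-0.0468; V=0.428571+-0.327731+-0.046819=0.0540
k=3 load: inc=-0.046819, refl=-0.046819·-0.764706=0.0358; V=0.100840+-0.046819+0.035803=0.0898
k=4 src: inc=0.035803, refl=0.035803·0.142857=0.0051; V=0.054022+0.035803+0.005115=0.0949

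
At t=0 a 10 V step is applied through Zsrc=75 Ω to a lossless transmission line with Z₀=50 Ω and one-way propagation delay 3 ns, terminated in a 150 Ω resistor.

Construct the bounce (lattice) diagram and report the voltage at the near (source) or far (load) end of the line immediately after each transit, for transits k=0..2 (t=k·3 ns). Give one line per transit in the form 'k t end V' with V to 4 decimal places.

Γ_L=0.500000, Γ_S=0.200000; launch V₁=10·50/125=4.000000
k=0 src: V=4.0000
k=1 load: inc=4.000000, refl=4.000000·0.500000=2.0000; V=0.000000+4.000000+2.000000=6.0000
k=2 src: inc=2.000000, refl=2.000000·0.200000=0.4000; V=4.000000+2.000000+0.400000=6.4000

0 0 source 4.0000
1 3 load 6.0000
2 6 source 6.4000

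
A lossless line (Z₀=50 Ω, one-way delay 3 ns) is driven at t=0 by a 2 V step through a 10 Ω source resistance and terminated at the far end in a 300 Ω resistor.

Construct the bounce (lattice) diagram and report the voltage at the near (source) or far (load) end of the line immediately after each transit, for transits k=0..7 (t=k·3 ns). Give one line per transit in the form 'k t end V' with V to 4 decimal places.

Γ_L=0.714286, Γ_S=-0.666667; launch V₁=2·50/60=1.666667
k=0 src: V=1.6667
k=1 load: inc=1.666667, refl=1.666667·0.714286=1.1905; V=0.000000+1.666667+1.190476=2.8571
k=2 src: inc=1.190476, refl=1.190476·-0.666667=-0.7937; V=1.666667+1.190476+-0.793651=2.0635
k=3 load: inc=-0.793651, refl=-0.793651·0.714286=-0.5669; V=2.857143+-0.793651+-0.566893=1.4966
k=4 src: inc=-0.566893, refl=-0.566893·-0.666667=0.3779; V=2.063492+-0.566893+0.377929=1.8745
k=5 load: inc=0.377929, refl=0.377929·0.714286=0.2699; V=1.496599+0.377929+0.269949=2.1445
k=6 src: inc=0.269949, refl=0.269949·-0.666667=-0.1800; V=1.874528+0.269949+-0.179966=1.9645
k=7 load: inc=-0.179966, refl=-0.179966·0.714286=-0.1285; V=2.144477+-0.179966+-0.128547=1.8360

0 0 source 1.6667
1 3 load 2.8571
2 6 source 2.0635
3 9 load 1.4966
4 12 source 1.8745
5 15 load 2.1445
6 18 source 1.9645
7 21 load 1.8360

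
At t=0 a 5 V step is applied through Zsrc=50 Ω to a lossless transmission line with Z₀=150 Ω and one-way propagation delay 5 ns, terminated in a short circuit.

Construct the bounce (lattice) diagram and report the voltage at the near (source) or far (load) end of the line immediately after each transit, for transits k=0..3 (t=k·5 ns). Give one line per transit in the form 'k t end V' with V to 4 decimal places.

Γ_L=-1.000000, Γ_S=-0.500000; launch V₁=5·150/200=3.750000
k=0 src: V=3.7500
k=1 load: inc=3.750000, refl=3.750000·-1.000000=-3.7500; V=0.000000+3.750000+-3.750000=0.0000
k=2 src: inc=-3.750000, refl=-3.750000·-0.500000=1.8750; V=3.750000+-3.750000+1.875000=1.8750
k=3 load: inc=1.875000, refl=1.875000·-1.000000=-1.8750; V=0.000000+1.875000+-1.875000=0.0000

0 0 source 3.7500
1 5 load 0.0000
2 10 source 1.8750
3 15 load 0.0000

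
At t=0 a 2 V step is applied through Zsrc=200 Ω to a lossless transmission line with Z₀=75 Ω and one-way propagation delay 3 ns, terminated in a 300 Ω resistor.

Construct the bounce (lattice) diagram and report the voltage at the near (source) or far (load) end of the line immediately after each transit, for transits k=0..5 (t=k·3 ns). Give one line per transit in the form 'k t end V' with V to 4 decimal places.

0 0 source 0.5455
1 3 load 0.8727
2 6 source 1.0215
3 9 load 1.1107
4 12 source 1.1513
5 15 load 1.1757

Γ_L=0.600000, Γ_S=0.454545; launch V₁=2·75/275=0.545455
k=0 src: V=0.5455
k=1 load: inc=0.545455, refl=0.545455·0.600000=0.3273; V=0.000000+0.545455+0.327273=0.8727
k=2 src: inc=0.327273, refl=0.327273·0.454545=0.1488; V=0.545455+0.327273+0.148760=1.0215
k=3 load: inc=0.148760, refl=0.148760·0.600000=0.0893; V=0.872727+0.148760+0.089256=1.1107
k=4 src: inc=0.089256, refl=0.089256·0.454545=0.0406; V=1.021488+0.089256+0.040571=1.1513
k=5 load: inc=0.040571, refl=0.040571·0.600000=0.0243; V=1.110744+0.040571+0.024343=1.1757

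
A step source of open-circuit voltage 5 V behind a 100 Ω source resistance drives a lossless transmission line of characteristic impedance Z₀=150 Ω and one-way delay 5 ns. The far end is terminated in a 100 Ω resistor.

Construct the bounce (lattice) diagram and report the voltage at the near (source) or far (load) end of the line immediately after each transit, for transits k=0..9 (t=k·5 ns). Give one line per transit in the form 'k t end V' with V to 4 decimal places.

Γ_L=-0.200000, Γ_S=-0.200000; launch V₁=5·150/250=3.000000
k=0 src: V=3.0000
k=1 load: inc=3.000000, refl=3.000000·-0.200000=-0.6000; V=0.000000+3.000000+-0.600000=2.4000
k=2 src: inc=-0.600000, refl=-0.600000·-0.200000=0.1200; V=3.000000+-0.600000+0.120000=2.5200
k=3 load: inc=0.120000, refl=0.120000·-0.200000=-0.0240; V=2.400000+0.120000+-0.024000=2.4960
k=4 src: inc=-0.024000, refl=-0.024000·-0.200000=0.0048; V=2.520000+-0.024000+0.004800=2.5008
k=5 load: inc=0.004800, refl=0.004800·-0.200000=-0.0010; V=2.496000+0.004800+-0.000960=2.4998
k=6 src: inc=-0.000960, refl=-0.000960·-0.200000=0.0002; V=2.500800+-0.000960+0.000192=2.5000
k=7 load: inc=0.000192, refl=0.000192·-0.200000=-0.0000; V=2.499840+0.000192+-0.000038=2.5000
k=8 src: inc=-0.000038, refl=-0.000038·-0.200000=0.0000; V=2.500032+-0.000038+0.000008=2.5000
k=9 load: inc=0.000008, refl=0.000008·-0.200000=-0.0000; V=2.499994+0.000008+-0.000002=2.5000

0 0 source 3.0000
1 5 load 2.4000
2 10 source 2.5200
3 15 load 2.4960
4 20 source 2.5008
5 25 load 2.4998
6 30 source 2.5000
7 35 load 2.5000
8 40 source 2.5000
9 45 load 2.5000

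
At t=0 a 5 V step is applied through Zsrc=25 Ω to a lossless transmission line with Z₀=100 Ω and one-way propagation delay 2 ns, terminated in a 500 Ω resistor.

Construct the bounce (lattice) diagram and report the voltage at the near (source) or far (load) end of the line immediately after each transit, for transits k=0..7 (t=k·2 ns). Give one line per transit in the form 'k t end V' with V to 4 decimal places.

0 0 source 4.0000
1 2 load 6.6667
2 4 source 5.0667
3 6 load 4.0000
4 8 source 4.6400
5 10 load 5.0667
6 12 source 4.8107
7 14 load 4.6400

Γ_L=0.666667, Γ_S=-0.600000; launch V₁=5·100/125=4.000000
k=0 src: V=4.0000
k=1 load: inc=4.000000, refl=4.000000·0.666667=2.6667; V=0.000000+4.000000+2.666667=6.6667
k=2 src: inc=2.666667, refl=2.666667·-0.600000=-1.6000; V=4.000000+2.666667+-1.600000=5.0667
k=3 load: inc=-1.600000, refl=-1.600000·0.666667=-1.0667; V=6.666667+-1.600000+-1.066667=4.0000
k=4 src: inc=-1.066667, refl=-1.066667·-0.600000=0.6400; V=5.066667+-1.066667+0.640000=4.6400
k=5 load: inc=0.640000, refl=0.640000·0.666667=0.4267; V=4.000000+0.640000+0.426667=5.0667
k=6 src: inc=0.426667, refl=0.426667·-0.600000=-0.2560; V=4.640000+0.426667+-0.256000=4.8107
k=7 load: inc=-0.256000, refl=-0.256000·0.666667=-0.1707; V=5.066667+-0.256000+-0.170667=4.6400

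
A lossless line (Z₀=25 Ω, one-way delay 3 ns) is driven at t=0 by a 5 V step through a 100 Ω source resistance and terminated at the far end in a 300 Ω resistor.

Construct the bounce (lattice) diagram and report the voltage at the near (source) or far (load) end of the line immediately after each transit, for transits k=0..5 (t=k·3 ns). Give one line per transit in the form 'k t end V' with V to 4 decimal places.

0 0 source 1.0000
1 3 load 1.8462
2 6 source 2.3538
3 9 load 2.7834
4 12 source 3.0412
5 15 load 3.2593

Γ_L=0.846154, Γ_S=0.600000; launch V₁=5·25/125=1.000000
k=0 src: V=1.0000
k=1 load: inc=1.000000, refl=1.000000·0.846154=0.8462; V=0.000000+1.000000+0.846154=1.8462
k=2 src: inc=0.846154, refl=0.846154·0.600000=0.5077; V=1.000000+0.846154+0.507692=2.3538
k=3 load: inc=0.507692, refl=0.507692·0.846154=0.4296; V=1.846154+0.507692+0.429586=2.7834
k=4 src: inc=0.429586, refl=0.429586·0.600000=0.2578; V=2.353846+0.429586+0.257751=3.0412
k=5 load: inc=0.257751, refl=0.257751·0.846154=0.2181; V=2.783432+0.257751+0.218097=3.2593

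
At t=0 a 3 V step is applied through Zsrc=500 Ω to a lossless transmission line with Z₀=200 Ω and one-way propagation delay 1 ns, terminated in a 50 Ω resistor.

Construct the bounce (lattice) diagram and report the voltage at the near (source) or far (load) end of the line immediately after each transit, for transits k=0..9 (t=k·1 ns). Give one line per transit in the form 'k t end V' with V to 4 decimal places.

0 0 source 0.8571
1 1 load 0.3429
2 2 source 0.1224
3 3 load 0.2547
4 4 source 0.3114
5 5 load 0.2774
6 6 source 0.2628
7 7 load 0.2715
8 8 source 0.2753
9 9 load 0.2730

Γ_L=-0.600000, Γ_S=0.428571; launch V₁=3·200/700=0.857143
k=0 src: V=0.8571
k=1 load: inc=0.857143, refl=0.857143·-0.600000=-0.5143; V=0.000000+0.857143+-0.514286=0.3429
k=2 src: inc=-0.514286, refl=-0.514286·0.428571=-0.2204; V=0.857143+-0.514286+-0.220408=0.1224
k=3 load: inc=-0.220408, refl=-0.220408·-0.600000=0.1322; V=0.342857+-0.220408+0.132245=0.2547
k=4 src: inc=0.132245, refl=0.132245·0.428571=0.0567; V=0.122449+0.132245+0.056676=0.3114
k=5 load: inc=0.056676, refl=0.056676·-0.600000=-0.0340; V=0.254694+0.056676+-0.034006=0.2774
k=6 src: inc=-0.034006, refl=-0.034006·0.428571=-0.0146; V=0.311370+-0.034006+-0.014574=0.2628
k=7 load: inc=-0.014574, refl=-0.014574·-0.600000=0.0087; V=0.277364+-0.014574+0.008744=0.2715
k=8 src: inc=0.008744, refl=0.008744·0.428571=0.0037; V=0.262791+0.008744+0.003748=0.2753
k=9 load: inc=0.003748, refl=0.003748·-0.600000=-0.0022; V=0.271535+0.003748+-0.002249=0.2730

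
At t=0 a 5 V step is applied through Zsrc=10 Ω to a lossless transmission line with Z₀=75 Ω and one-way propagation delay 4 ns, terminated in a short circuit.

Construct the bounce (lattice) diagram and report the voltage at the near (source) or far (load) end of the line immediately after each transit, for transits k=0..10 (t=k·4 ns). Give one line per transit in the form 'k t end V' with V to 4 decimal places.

Γ_L=-1.000000, Γ_S=-0.764706; launch V₁=5·75/85=4.411765
k=0 src: V=4.4118
k=1 load: inc=4.411765, refl=4.411765·-1.000000=-4.4118; V=0.000000+4.411765+-4.411765=0.0000
k=2 src: inc=-4.411765, refl=-4.411765·-0.764706=3.3737; V=4.411765+-4.411765+3.373702=3.3737
k=3 load: inc=3.373702, refl=3.373702·-1.000000=-3.3737; V=0.000000+3.373702+-3.373702=0.0000
k=4 src: inc=-3.373702, refl=-3.373702·-0.764706=2.5799; V=3.373702+-3.373702+2.579890=2.5799
k=5 load: inc=2.579890, refl=2.579890·-1.000000=-2.5799; V=0.000000+2.579890+-2.579890=0.0000
k=6 src: inc=-2.579890, refl=-2.579890·-0.764706=1.9729; V=2.579890+-2.579890+1.972857=1.9729
k=7 load: inc=1.972857, refl=1.972857·-1.000000=-1.9729; V=0.000000+1.972857+-1.972857=0.0000
k=8 src: inc=-1.972857, refl=-1.972857·-0.764706=1.5087; V=1.972857+-1.972857+1.508655=1.5087
k=9 load: inc=1.508655, refl=1.508655·-1.000000=-1.5087; V=0.000000+1.508655+-1.508655=0.0000
k=10 src: inc=-1.508655, refl=-1.508655·-0.764706=1.1537; V=1.508655+-1.508655+1.153678=1.1537

0 0 source 4.4118
1 4 load 0.0000
2 8 source 3.3737
3 12 load 0.0000
4 16 source 2.5799
5 20 load 0.0000
6 24 source 1.9729
7 28 load 0.0000
8 32 source 1.5087
9 36 load 0.0000
10 40 source 1.1537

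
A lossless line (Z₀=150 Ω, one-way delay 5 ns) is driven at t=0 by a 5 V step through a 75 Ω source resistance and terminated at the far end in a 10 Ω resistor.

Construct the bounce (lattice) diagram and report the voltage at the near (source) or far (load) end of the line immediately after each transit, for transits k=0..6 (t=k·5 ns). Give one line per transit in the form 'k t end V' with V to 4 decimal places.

Γ_L=-0.875000, Γ_S=-0.333333; launch V₁=5·150/225=3.333333
k=0 src: V=3.3333
k=1 load: inc=3.333333, refl=3.333333·-0.875000=-2.9167; V=0.000000+3.333333+-2.916667=0.4167
k=2 src: inc=-2.916667, refl=-2.916667·-0.333333=0.9722; V=3.333333+-2.916667+0.972222=1.3889
k=3 load: inc=0.972222, refl=0.972222·-0.875000=-0.8507; V=0.416667+0.972222+-0.850694=0.5382
k=4 src: inc=-0.850694, refl=-0.850694·-0.333333=0.2836; V=1.388889+-0.850694+0.283565=0.8218
k=5 load: inc=0.283565, refl=0.283565·-0.875000=-0.2481; V=0.538194+0.283565+-0.248119=0.5736
k=6 src: inc=-0.248119, refl=-0.248119·-0.333333=0.0827; V=0.821759+-0.248119+0.082706=0.6563

0 0 source 3.3333
1 5 load 0.4167
2 10 source 1.3889
3 15 load 0.5382
4 20 source 0.8218
5 25 load 0.5736
6 30 source 0.6563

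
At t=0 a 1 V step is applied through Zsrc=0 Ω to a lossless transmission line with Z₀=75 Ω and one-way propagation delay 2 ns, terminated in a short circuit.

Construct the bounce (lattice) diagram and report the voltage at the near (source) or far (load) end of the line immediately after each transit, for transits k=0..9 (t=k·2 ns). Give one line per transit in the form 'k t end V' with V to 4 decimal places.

Γ_L=-1.000000, Γ_S=-1.000000; launch V₁=1·75/75=1.000000
k=0 src: V=1.0000
k=1 load: inc=1.000000, refl=1.000000·-1.000000=-1.0000; V=0.000000+1.000000+-1.000000=0.0000
k=2 src: inc=-1.000000, refl=-1.000000·-1.000000=1.0000; V=1.000000+-1.000000+1.000000=1.0000
k=3 load: inc=1.000000, refl=1.000000·-1.000000=-1.0000; V=0.000000+1.000000+-1.000000=0.0000
k=4 src: inc=-1.000000, refl=-1.000000·-1.000000=1.0000; V=1.000000+-1.000000+1.000000=1.0000
k=5 load: inc=1.000000, refl=1.000000·-1.000000=-1.0000; V=0.000000+1.000000+-1.000000=0.0000
k=6 src: inc=-1.000000, refl=-1.000000·-1.000000=1.0000; V=1.000000+-1.000000+1.000000=1.0000
k=7 load: inc=1.000000, refl=1.000000·-1.000000=-1.0000; V=0.000000+1.000000+-1.000000=0.0000
k=8 src: inc=-1.000000, refl=-1.000000·-1.000000=1.0000; V=1.000000+-1.000000+1.000000=1.0000
k=9 load: inc=1.000000, refl=1.000000·-1.000000=-1.0000; V=0.000000+1.000000+-1.000000=0.0000

0 0 source 1.0000
1 2 load 0.0000
2 4 source 1.0000
3 6 load 0.0000
4 8 source 1.0000
5 10 load 0.0000
6 12 source 1.0000
7 14 load 0.0000
8 16 source 1.0000
9 18 load 0.0000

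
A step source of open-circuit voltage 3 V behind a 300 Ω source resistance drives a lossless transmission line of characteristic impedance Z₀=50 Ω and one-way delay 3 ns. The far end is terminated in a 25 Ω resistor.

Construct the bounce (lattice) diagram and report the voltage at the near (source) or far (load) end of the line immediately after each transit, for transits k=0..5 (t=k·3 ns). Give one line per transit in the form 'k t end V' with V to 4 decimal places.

0 0 source 0.4286
1 3 load 0.2857
2 6 source 0.1837
3 9 load 0.2177
4 12 source 0.2420
5 15 load 0.2339

Γ_L=-0.333333, Γ_S=0.714286; launch V₁=3·50/350=0.428571
k=0 src: V=0.4286
k=1 load: inc=0.428571, refl=0.428571·-0.333333=-0.1429; V=0.000000+0.428571+-0.142857=0.2857
k=2 src: inc=-0.142857, refl=-0.142857·0.714286=-0.1020; V=0.428571+-0.142857+-0.102041=0.1837
k=3 load: inc=-0.102041, refl=-0.102041·-0.333333=0.0340; V=0.285714+-0.102041+0.034014=0.2177
k=4 src: inc=0.034014, refl=0.034014·0.714286=0.0243; V=0.183673+0.034014+0.024295=0.2420
k=5 load: inc=0.024295, refl=0.024295·-0.333333=-0.0081; V=0.217687+0.024295+-0.008098=0.2339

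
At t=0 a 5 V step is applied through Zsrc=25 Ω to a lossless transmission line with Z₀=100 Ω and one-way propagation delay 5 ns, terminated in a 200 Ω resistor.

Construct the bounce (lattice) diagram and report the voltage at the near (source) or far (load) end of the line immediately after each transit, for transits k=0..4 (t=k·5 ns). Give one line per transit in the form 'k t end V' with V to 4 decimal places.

0 0 source 4.0000
1 5 load 5.3333
2 10 source 4.5333
3 15 load 4.2667
4 20 source 4.4267

Γ_L=0.333333, Γ_S=-0.600000; launch V₁=5·100/125=4.000000
k=0 src: V=4.0000
k=1 load: inc=4.000000, refl=4.000000·0.333333=1.3333; V=0.000000+4.000000+1.333333=5.3333
k=2 src: inc=1.333333, refl=1.333333·-0.600000=-0.8000; V=4.000000+1.333333+-0.800000=4.5333
k=3 load: inc=-0.800000, refl=-0.800000·0.333333=-0.2667; V=5.333333+-0.800000+-0.266667=4.2667
k=4 src: inc=-0.266667, refl=-0.266667·-0.600000=0.1600; V=4.533333+-0.266667+0.160000=4.4267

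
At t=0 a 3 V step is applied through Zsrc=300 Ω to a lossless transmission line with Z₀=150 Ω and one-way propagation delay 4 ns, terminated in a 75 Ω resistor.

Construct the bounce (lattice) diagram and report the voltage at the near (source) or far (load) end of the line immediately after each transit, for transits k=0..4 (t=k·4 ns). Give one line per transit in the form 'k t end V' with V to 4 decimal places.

Γ_L=-0.333333, Γ_S=0.333333; launch V₁=3·150/450=1.000000
k=0 src: V=1.0000
k=1 load: inc=1.000000, refl=1.000000·-0.333333=-0.3333; V=0.000000+1.000000+-0.333333=0.6667
k=2 src: inc=-0.333333, refl=-0.333333·0.333333=-0.1111; V=1.000000+-0.333333+-0.111111=0.5556
k=3 load: inc=-0.111111, refl=-0.111111·-0.333333=0.0370; V=0.666667+-0.111111+0.037037=0.5926
k=4 src: inc=0.037037, refl=0.037037·0.333333=0.0123; V=0.555556+0.037037+0.012346=0.6049

0 0 source 1.0000
1 4 load 0.6667
2 8 source 0.5556
3 12 load 0.5926
4 16 source 0.6049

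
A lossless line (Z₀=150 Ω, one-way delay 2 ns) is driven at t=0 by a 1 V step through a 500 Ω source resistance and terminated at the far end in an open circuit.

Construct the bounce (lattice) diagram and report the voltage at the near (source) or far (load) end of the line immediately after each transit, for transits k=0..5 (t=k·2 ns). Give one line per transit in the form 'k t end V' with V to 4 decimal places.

Γ_L=1.000000, Γ_S=0.538462; launch V₁=1·150/650=0.230769
k=0 src: V=0.2308
k=1 load: inc=0.230769, refl=0.230769·1.000000=0.2308; V=0.000000+0.230769+0.230769=0.4615
k=2 src: inc=0.230769, refl=0.230769·0.538462=0.1243; V=0.230769+0.230769+0.124260=0.5858
k=3 load: inc=0.124260, refl=0.124260·1.000000=0.1243; V=0.461538+0.124260+0.124260=0.7101
k=4 src: inc=0.124260, refl=0.124260·0.538462=0.0669; V=0.585799+0.124260+0.066909=0.7770
k=5 load: inc=0.066909, refl=0.066909·1.000000=0.0669; V=0.710059+0.066909+0.066909=0.8439

0 0 source 0.2308
1 2 load 0.4615
2 4 source 0.5858
3 6 load 0.7101
4 8 source 0.7770
5 10 load 0.8439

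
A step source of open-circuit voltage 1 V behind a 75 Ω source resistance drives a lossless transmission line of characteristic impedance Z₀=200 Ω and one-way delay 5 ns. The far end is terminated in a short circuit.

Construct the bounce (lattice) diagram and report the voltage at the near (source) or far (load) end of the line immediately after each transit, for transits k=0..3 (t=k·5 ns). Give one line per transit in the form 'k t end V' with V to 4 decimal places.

Γ_L=-1.000000, Γ_S=-0.454545; launch V₁=1·200/275=0.727273
k=0 src: V=0.7273
k=1 load: inc=0.727273, refl=0.727273·-1.000000=-0.7273; V=0.000000+0.727273+-0.727273=0.0000
k=2 src: inc=-0.727273, refl=-0.727273·-0.454545=0.3306; V=0.727273+-0.727273+0.330579=0.3306
k=3 load: inc=0.330579, refl=0.330579·-1.000000=-0.3306; V=0.000000+0.330579+-0.330579=0.0000

0 0 source 0.7273
1 5 load 0.0000
2 10 source 0.3306
3 15 load 0.0000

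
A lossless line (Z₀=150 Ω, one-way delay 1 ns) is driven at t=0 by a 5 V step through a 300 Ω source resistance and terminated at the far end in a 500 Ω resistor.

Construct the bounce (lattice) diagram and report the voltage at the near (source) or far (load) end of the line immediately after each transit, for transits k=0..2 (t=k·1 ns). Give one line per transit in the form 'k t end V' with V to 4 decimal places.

0 0 source 1.6667
1 1 load 2.5641
2 2 source 2.8632

Γ_L=0.538462, Γ_S=0.333333; launch V₁=5·150/450=1.666667
k=0 src: V=1.6667
k=1 load: inc=1.666667, refl=1.666667·0.538462=0.8974; V=0.000000+1.666667+0.897436=2.5641
k=2 src: inc=0.897436, refl=0.897436·0.333333=0.2991; V=1.666667+0.897436+0.299145=2.8632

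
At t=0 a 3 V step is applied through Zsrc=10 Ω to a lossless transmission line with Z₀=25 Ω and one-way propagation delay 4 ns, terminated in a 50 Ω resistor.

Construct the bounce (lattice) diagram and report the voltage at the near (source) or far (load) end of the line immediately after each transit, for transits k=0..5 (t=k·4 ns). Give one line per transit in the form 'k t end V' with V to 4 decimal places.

Γ_L=0.333333, Γ_S=-0.428571; launch V₁=3·25/35=2.142857
k=0 src: V=2.1429
k=1 load: inc=2.142857, refl=2.142857·0.333333=0.7143; V=0.000000+2.142857+0.714286=2.8571
k=2 src: inc=0.714286, refl=0.714286·-0.428571=-0.3061; V=2.142857+0.714286+-0.306122=2.5510
k=3 load: inc=-0.306122, refl=-0.306122·0.333333=-0.1020; V=2.857143+-0.306122+-0.102041=2.4490
k=4 src: inc=-0.102041, refl=-0.102041·-0.428571=0.0437; V=2.551020+-0.102041+0.043732=2.4927
k=5 load: inc=0.043732, refl=0.043732·0.333333=0.0146; V=2.448980+0.043732+0.014577=2.5073

0 0 source 2.1429
1 4 load 2.8571
2 8 source 2.5510
3 12 load 2.4490
4 16 source 2.4927
5 20 load 2.5073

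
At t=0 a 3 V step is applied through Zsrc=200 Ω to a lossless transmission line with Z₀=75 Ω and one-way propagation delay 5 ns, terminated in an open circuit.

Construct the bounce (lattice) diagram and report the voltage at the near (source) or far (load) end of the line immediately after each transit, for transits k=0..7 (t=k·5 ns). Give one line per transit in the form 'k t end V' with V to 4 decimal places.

Γ_L=1.000000, Γ_S=0.454545; launch V₁=3·75/275=0.818182
k=0 src: V=0.8182
k=1 load: inc=0.818182, refl=0.818182·1.000000=0.8182; V=0.000000+0.818182+0.818182=1.6364
k=2 src: inc=0.818182, refl=0.818182·0.454545=0.3719; V=0.818182+0.818182+0.371901=2.0083
k=3 load: inc=0.371901, refl=0.371901·1.000000=0.3719; V=1.636364+0.371901+0.371901=2.3802
k=4 src: inc=0.371901, refl=0.371901·0.454545=0.1690; V=2.008264+0.371901+0.169046=2.5492
k=5 load: inc=0.169046, refl=0.169046·1.000000=0.1690; V=2.380165+0.169046+0.169046=2.7183
k=6 src: inc=0.169046, refl=0.169046·0.454545=0.0768; V=2.549211+0.169046+0.076839=2.7951
k=7 load: inc=0.076839, refl=0.076839·1.000000=0.0768; V=2.718257+0.076839+0.076839=2.8719

0 0 source 0.8182
1 5 load 1.6364
2 10 source 2.0083
3 15 load 2.3802
4 20 source 2.5492
5 25 load 2.7183
6 30 source 2.7951
7 35 load 2.8719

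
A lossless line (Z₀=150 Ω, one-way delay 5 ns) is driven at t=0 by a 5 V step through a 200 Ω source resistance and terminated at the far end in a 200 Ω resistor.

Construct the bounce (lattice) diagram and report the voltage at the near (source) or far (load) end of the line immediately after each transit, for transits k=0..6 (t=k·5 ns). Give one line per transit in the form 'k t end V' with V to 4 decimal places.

Γ_L=0.142857, Γ_S=0.142857; launch V₁=5·150/350=2.142857
k=0 src: V=2.1429
k=1 load: inc=2.142857, refl=2.142857·0.142857=0.3061; V=0.000000+2.142857+0.306122=2.4490
k=2 src: inc=0.306122, refl=0.306122·0.142857=0.0437; V=2.142857+0.306122+0.043732=2.4927
k=3 load: inc=0.043732, refl=0.043732·0.142857=0.0062; V=2.448980+0.043732+0.006247=2.4990
k=4 src: inc=0.006247, refl=0.006247·0.142857=0.0009; V=2.492711+0.006247+0.000892=2.4999
k=5 load: inc=0.000892, refl=0.000892·0.142857=0.0001; V=2.498959+0.000892+0.000127=2.5000
k=6 src: inc=0.000127, refl=0.000127·0.142857=0.0000; V=2.499851+0.000127+0.000018=2.5000

0 0 source 2.1429
1 5 load 2.4490
2 10 source 2.4927
3 15 load 2.4990
4 20 source 2.4999
5 25 load 2.5000
6 30 source 2.5000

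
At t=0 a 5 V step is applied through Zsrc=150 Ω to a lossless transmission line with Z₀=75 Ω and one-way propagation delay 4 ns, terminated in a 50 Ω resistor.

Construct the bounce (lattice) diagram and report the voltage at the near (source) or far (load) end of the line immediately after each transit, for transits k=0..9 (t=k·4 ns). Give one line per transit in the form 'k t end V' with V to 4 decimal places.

Γ_L=-0.200000, Γ_S=0.333333; launch V₁=5·75/225=1.666667
k=0 src: V=1.6667
k=1 load: inc=1.666667, refl=1.666667·-0.200000=-0.3333; V=0.000000+1.666667+-0.333333=1.3333
k=2 src: inc=-0.333333, refl=-0.333333·0.333333=-0.1111; V=1.666667+-0.333333+-0.111111=1.2222
k=3 load: inc=-0.111111, refl=-0.111111·-0.200000=0.0222; V=1.333333+-0.111111+0.022222=1.2444
k=4 src: inc=0.022222, refl=0.022222·0.333333=0.0074; V=1.222222+0.022222+0.007407=1.2519
k=5 load: inc=0.007407, refl=0.007407·-0.200000=-0.0015; V=1.244444+0.007407+-0.001481=1.2504
k=6 src: inc=-0.001481, refl=-0.001481·0.333333=-0.0005; V=1.251852+-0.001481+-0.000494=1.2499
k=7 load: inc=-0.000494, refl=-0.000494·-0.200000=0.0001; V=1.250370+-0.000494+0.000099=1.2500
k=8 src: inc=0.000099, refl=0.000099·0.333333=0.0000; V=1.249877+0.000099+0.000033=1.2500
k=9 load: inc=0.000033, refl=0.000033·-0.200000=-0.0000; V=1.249975+0.000033+-0.000007=1.2500

0 0 source 1.6667
1 4 load 1.3333
2 8 source 1.2222
3 12 load 1.2444
4 16 source 1.2519
5 20 load 1.2504
6 24 source 1.2499
7 28 load 1.2500
8 32 source 1.2500
9 36 load 1.2500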